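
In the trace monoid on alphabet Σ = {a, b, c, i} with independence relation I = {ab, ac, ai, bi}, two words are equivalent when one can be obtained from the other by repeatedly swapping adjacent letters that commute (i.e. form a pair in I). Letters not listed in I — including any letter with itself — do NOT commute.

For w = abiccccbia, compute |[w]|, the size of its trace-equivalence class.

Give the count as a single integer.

180

drop 0:a onto floor
drop 1:b onto floor
drop 2:i onto floor
drop 3:c onto {1:b, 2:i}
drop 4:c onto {3:c}
drop 5:c onto {4:c}
drop 6:c onto {5:c}
drop 7:b onto {6:c}
drop 8:i onto {6:c}
drop 9:a onto {0:a}
ground layer = {0:a, 1:b, 2:i}
drop-orders for the pieces not yet dropped (sum over which currently-grounded one goes next):
  1 to go: {7} 1  {8} 1  {9} 1
  2 to go: {0,9} 1  {7,8} 2  {7,9} 2  {8,9} 2
  3 to go: {0,7,9} 3  {0,8,9} 3  {6,7,8} 2  {7,8,9} 6
  4 to go: {0,7,8,9} 12  {5,6,7,8} 2  {6,7,8,9} 8
  5 to go: {0,6,7,8,9} 20  {4,5,6,7,8} 2  {5,6,7,8,9} 10
  6 to go: {0,5,6,7,8,9} 30  {3,4,5,6,7,8} 2  {4,5,6,7,8,9} 12
  7 to go: {0,4,5,6,7,8,9} 42  {1,3,4,5,6,7,8} 2  {2,3,4,5,6,7,8} 2  {3,4,5,6,7,8,9} 14
  8 to go: {0,3,4,5,6,7,8,9} 56  {1,2,3,4,5,6,7,8} 4  {1,3,4,5,6,7,8,9} 16  {2,3,4,5,6,7,8,9} 16
  if 0:a drops first: 36 orders
  if 1:b drops first: 72 orders
  if 2:i drops first: 72 orders
heap linearizations: 180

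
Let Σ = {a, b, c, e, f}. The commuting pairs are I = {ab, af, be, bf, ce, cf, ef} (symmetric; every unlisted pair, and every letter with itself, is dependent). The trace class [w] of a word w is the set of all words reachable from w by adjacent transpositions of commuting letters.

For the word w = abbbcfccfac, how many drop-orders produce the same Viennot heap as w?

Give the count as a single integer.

220

drop 0:a onto floor
drop 1:b onto floor
drop 2:b onto {1:b}
drop 3:b onto {2:b}
drop 4:c onto {0:a, 3:b}
drop 5:f onto floor
drop 6:c onto {4:c}
drop 7:c onto {6:c}
drop 8:f onto {5:f}
drop 9:a onto {7:c}
drop 10:c onto {9:a}
ground layer = {0:a, 1:b, 5:f}
drop-orders for the pieces not yet dropped (sum over which currently-grounded one goes next):
  1 to go: {8} 1  {10} 1
  2 to go: {5,8} 1  {8,10} 2  {9,10} 1
  3 to go: {5,8,10} 3  {7,9,10} 1  {8,9,10} 3
  4 to go: {5,8,9,10} 6  {6,7,9,10} 1  {7,8,9,10} 4
  5 to go: {4,6,7,9,10} 1  {5,7,8,9,10} 10  {6,7,8,9,10} 5
  6 to go: {0,4,6,7,9,10} 1  {3,4,6,7,9,10} 1  {4,6,7,8,9,10} 6  {5,6,7,8,9,10} 15
  7 to go: {0,3,4,6,7,9,10} 2  {0,4,6,7,8,9,10} 7  {2,3,4,6,7,9,10} 1  {3,4,6,7,8,9,10} 7  {4,5,6,7,8,9,10} 21
  8 to go: {0,2,3,4,6,7,9,10} 3  {0,3,4,6,7,8,9,10} 16  {0,4,5,6,7,8,9,10} 28  {1,2,3,4,6,7,9,10} 1  {2,3,4,6,7,8,9,10} 8  {3,4,5,6,7,8,9,10} 28
  9 to go: {0,1,2,3,4,6,7,9,10} 4  {0,2,3,4,6,7,8,9,10} 27  {0,3,4,5,6,7,8,9,10} 72  {1,2,3,4,6,7,8,9,10} 9  {2,3,4,5,6,7,8,9,10} 36
  if 0:a drops first: 45 orders
  if 1:b drops first: 135 orders
  if 5:f drops first: 40 orders
heap linearizations: 220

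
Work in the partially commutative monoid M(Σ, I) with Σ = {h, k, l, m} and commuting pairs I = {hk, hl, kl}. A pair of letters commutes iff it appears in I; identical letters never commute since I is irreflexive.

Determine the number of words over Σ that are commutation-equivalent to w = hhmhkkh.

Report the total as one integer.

6

0(h) covers ∅
1(h) covers 0:h
2(m) covers 1:h
3(h) covers 2:m
4(k) covers 2:m
5(k) covers 4:k
6(h) covers 3:h
floor of heap: 0:h
completions by unplaced set U, small U first (add the entries for U minus each lowest piece of U):
  |U|=1: {5}:1  {6}:1
  |U|=2: {3,6}:1  {4,5}:1  {5,6}:2
  |U|=3: {3,5,6}:3  {4,5,6}:3
  |U|=4: {3,4,5,6}:6
  |U|=5: {2,3,4,5,6}:6
  start at 0(h): 6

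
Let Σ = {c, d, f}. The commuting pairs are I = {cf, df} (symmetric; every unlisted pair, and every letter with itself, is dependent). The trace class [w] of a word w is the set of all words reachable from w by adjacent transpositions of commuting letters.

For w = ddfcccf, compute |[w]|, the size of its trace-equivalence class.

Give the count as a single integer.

21

#0=d has no predecessor
#1=d depends on [0:d]
#2=f has no predecessor
#3=c depends on [1:d]
#4=c depends on [3:c]
#5=c depends on [4:c]
#6=f depends on [2:f]
sources: [0:d, 2:f]
N(rest) = Σ N(rest − s) over sources s of rest; N(one piece) = 1:
  size 1 → [5]=1  [6]=1
  size 2 → [2,6]=1  [4,5]=1  [5,6]=2
  size 3 → [2,5,6]=3  [3,4,5]=1  [4,5,6]=3
  size 4 → [1,3,4,5]=1  [2,4,5,6]=6  [3,4,5,6]=4
  size 5 → [0,1,3,4,5]=1  [1,3,4,5,6]=5  [2,3,4,5,6]=10
  first=0(d) contributes 15
  first=2(f) contributes 6
|[w]| = 21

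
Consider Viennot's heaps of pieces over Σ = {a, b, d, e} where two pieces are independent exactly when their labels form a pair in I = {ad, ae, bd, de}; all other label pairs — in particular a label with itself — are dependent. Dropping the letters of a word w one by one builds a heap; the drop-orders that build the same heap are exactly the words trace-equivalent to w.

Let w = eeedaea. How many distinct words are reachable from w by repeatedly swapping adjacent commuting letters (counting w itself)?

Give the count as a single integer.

105

#0=e has no predecessor
#1=e depends on [0:e]
#2=e depends on [1:e]
#3=d has no predecessor
#4=a has no predecessor
#5=e depends on [2:e]
#6=a depends on [4:a]
sources: [0:e, 3:d, 4:a]
N(rest) = Σ N(rest − s) over sources s of rest; N(one piece) = 1:
  size 1 → [3]=1  [5]=1  [6]=1
  size 2 → [2,5]=1  [3,5]=2  [3,6]=2  [4,6]=1  [5,6]=2
  size 3 → [1,2,5]=1  [2,3,5]=3  [2,5,6]=3  [3,4,6]=3  [3,5,6]=6  [4,5,6]=3
  size 4 → [0,1,2,5]=1  [1,2,3,5]=4  [1,2,5,6]=4  [2,3,5,6]=12  [2,4,5,6]=6  [3,4,5,6]=12
  size 5 → [0,1,2,3,5]=5  [0,1,2,5,6]=5  [1,2,3,5,6]=20  [1,2,4,5,6]=10  [2,3,4,5,6]=30
  first=0(e) contributes 60
  first=3(d) contributes 15
  first=4(a) contributes 30
|[w]| = 105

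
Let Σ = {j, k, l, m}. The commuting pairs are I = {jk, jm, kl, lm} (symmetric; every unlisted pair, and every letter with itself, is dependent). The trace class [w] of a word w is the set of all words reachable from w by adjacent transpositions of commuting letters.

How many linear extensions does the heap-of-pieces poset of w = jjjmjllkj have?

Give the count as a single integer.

36

piece 0:j — minimal
piece 1:j rests on {0:j}
piece 2:j rests on {1:j}
piece 3:m — minimal
piece 4:j rests on {2:j}
piece 5:l rests on {4:j}
piece 6:l rests on {5:l}
piece 7:k rests on {3:m}
piece 8:j rests on {6:l}
minimal pieces: {0:j, 3:m}
ways to finish when only these pieces remain (= sum over removing one remaining piece with nothing left below it):
  1 left: {7}→1  {8}→1
  2 left: {3,7}→1  {6,8}→1  {7,8}→2
  3 left: {3,7,8}→3  {5,6,8}→1  {6,7,8}→3
  4 left: {3,6,7,8}→6  {4,5,6,8}→1  {5,6,7,8}→4
  5 left: {2,4,5,6,8}→1  {3,5,6,7,8}→10  {4,5,6,7,8}→5
  6 left: {1,2,4,5,6,8}→1  {2,4,5,6,7,8}→6  {3,4,5,6,7,8}→15
  7 left: {0,1,2,4,5,6,8}→1  {1,2,4,5,6,7,8}→7  {2,3,4,5,6,7,8}→21
  placing 0:j first → 28 extensions
  placing 3:m first → 8 extensions
total linear extensions = 36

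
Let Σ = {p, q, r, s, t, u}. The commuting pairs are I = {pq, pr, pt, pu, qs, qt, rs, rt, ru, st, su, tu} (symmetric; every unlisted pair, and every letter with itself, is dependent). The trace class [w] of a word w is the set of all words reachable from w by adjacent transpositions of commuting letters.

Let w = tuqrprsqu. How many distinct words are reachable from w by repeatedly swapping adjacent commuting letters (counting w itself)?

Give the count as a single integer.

252

0(t) covers ∅
1(u) covers ∅
2(q) covers 1:u
3(r) covers 2:q
4(p) covers ∅
5(r) covers 3:r
6(s) covers 4:p
7(q) covers 5:r
8(u) covers 7:q
floor of heap: 0:t, 1:u, 4:p
completions by unplaced set U, small U first (add the entries for U minus each lowest piece of U):
  |U|=1: {0}:1  {6}:1  {8}:1
  |U|=2: {0,6}:2  {0,8}:2  {4,6}:1  {6,8}:2  {7,8}:1
  |U|=3: {0,4,6}:3  {0,6,8}:6  {0,7,8}:3  {4,6,8}:3  {5,7,8}:1  {6,7,8}:3
  |U|=4: {0,4,6,8}:12  {0,5,7,8}:4  {0,6,7,8}:12  {3,5,7,8}:1  {4,6,7,8}:6  {5,6,7,8}:4
  |U|=5: {0,3,5,7,8}:5  {0,4,6,7,8}:30  {0,5,6,7,8}:20  {2,3,5,7,8}:1  {3,5,6,7,8}:5  {4,5,6,7,8}:10
  |U|=6: {0,2,3,5,7,8}:6  {0,3,5,6,7,8}:30  {0,4,5,6,7,8}:60  {1,2,3,5,7,8}:1  {2,3,5,6,7,8}:6  {3,4,5,6,7,8}:15
  |U|=7: {0,1,2,3,5,7,8}:7  {0,2,3,5,6,7,8}:42  {0,3,4,5,6,7,8}:105  {1,2,3,5,6,7,8}:7  {2,3,4,5,6,7,8}:21
  start at 0(t): 28
  start at 1(u): 168
  start at 4(p): 56
sum over floor = 252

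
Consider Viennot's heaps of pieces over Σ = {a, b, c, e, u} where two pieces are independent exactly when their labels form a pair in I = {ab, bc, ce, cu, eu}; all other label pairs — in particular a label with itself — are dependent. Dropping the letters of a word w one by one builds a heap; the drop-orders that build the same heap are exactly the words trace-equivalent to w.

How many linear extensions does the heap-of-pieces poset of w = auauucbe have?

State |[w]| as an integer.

drop 0:a onto floor
drop 1:u onto {0:a}
drop 2:a onto {1:u}
drop 3:u onto {2:a}
drop 4:u onto {3:u}
drop 5:c onto {2:a}
drop 6:b onto {4:u}
drop 7:e onto {6:b}
ground layer = {0:a}
drop-orders for the pieces not yet dropped (sum over which currently-grounded one goes next):
  1 to go: {5} 1  {7} 1
  2 to go: {5,7} 2  {6,7} 1
  3 to go: {4,6,7} 1  {5,6,7} 3
  4 to go: {3,4,6,7} 1  {4,5,6,7} 4
  5 to go: {3,4,5,6,7} 5
  6 to go: {2,3,4,5,6,7} 5
  if 0:a drops first: 5 orders

5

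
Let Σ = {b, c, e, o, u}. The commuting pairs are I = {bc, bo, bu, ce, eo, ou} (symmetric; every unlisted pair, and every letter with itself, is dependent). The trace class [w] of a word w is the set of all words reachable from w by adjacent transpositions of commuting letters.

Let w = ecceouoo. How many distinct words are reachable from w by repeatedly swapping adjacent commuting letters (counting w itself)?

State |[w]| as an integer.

piece 0:e — minimal
piece 1:c — minimal
piece 2:c rests on {1:c}
piece 3:e rests on {0:e}
piece 4:o rests on {2:c}
piece 5:u rests on {2:c, 3:e}
piece 6:o rests on {4:o}
piece 7:o rests on {6:o}
minimal pieces: {0:e, 1:c}
ways to finish when only these pieces remain (= sum over removing one remaining piece with nothing left below it):
  1 left: {5}→1  {7}→1
  2 left: {3,5}→1  {5,7}→2  {6,7}→1
  3 left: {0,3,5}→1  {3,5,7}→3  {4,6,7}→1  {5,6,7}→3
  4 left: {0,3,5,7}→4  {3,5,6,7}→6  {4,5,6,7}→4
  5 left: {0,3,5,6,7}→10  {2,4,5,6,7}→4  {3,4,5,6,7}→10
  6 left: {0,3,4,5,6,7}→20  {1,2,4,5,6,7}→4  {2,3,4,5,6,7}→14
  placing 0:e first → 18 extensions
  placing 1:c first → 34 extensions
total linear extensions = 52

52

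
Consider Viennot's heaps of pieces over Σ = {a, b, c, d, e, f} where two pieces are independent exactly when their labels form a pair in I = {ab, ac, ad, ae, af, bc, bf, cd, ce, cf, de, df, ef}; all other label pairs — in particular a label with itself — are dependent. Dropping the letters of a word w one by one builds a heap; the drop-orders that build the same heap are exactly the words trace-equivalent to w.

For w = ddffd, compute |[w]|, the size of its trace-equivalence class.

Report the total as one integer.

drop 0:d onto floor
drop 1:d onto {0:d}
drop 2:f onto floor
drop 3:f onto {2:f}
drop 4:d onto {1:d}
ground layer = {0:d, 2:f}
drop-orders for the pieces not yet dropped (sum over which currently-grounded one goes next):
  1 to go: {3} 1  {4} 1
  2 to go: {1,4} 1  {2,3} 1  {3,4} 2
  3 to go: {0,1,4} 1  {1,3,4} 3  {2,3,4} 3
  if 0:d drops first: 6 orders
  if 2:f drops first: 4 orders
heap linearizations: 10

10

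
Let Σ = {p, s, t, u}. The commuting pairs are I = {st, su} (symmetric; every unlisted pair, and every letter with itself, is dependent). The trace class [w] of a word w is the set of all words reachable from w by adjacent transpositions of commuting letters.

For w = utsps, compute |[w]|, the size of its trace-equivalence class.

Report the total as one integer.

3

drop 0:u onto floor
drop 1:t onto {0:u}
drop 2:s onto floor
drop 3:p onto {1:t, 2:s}
drop 4:s onto {3:p}
ground layer = {0:u, 2:s}
drop-orders for the pieces not yet dropped (sum over which currently-grounded one goes next):
  1 to go: {4} 1
  2 to go: {3,4} 1
  3 to go: {1,3,4} 1  {2,3,4} 1
  if 0:u drops first: 2 orders
  if 2:s drops first: 1 orders
heap linearizations: 3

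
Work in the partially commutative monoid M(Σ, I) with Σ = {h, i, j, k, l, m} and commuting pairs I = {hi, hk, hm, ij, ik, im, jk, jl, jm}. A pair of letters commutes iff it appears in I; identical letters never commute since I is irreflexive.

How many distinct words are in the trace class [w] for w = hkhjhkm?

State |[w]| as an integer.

piece 0:h — minimal
piece 1:k — minimal
piece 2:h rests on {0:h}
piece 3:j rests on {2:h}
piece 4:h rests on {3:j}
piece 5:k rests on {1:k}
piece 6:m rests on {5:k}
minimal pieces: {0:h, 1:k}
ways to finish when only these pieces remain (= sum over removing one remaining piece with nothing left below it):
  1 left: {4}→1  {6}→1
  2 left: {3,4}→1  {4,6}→2  {5,6}→1
  3 left: {1,5,6}→1  {2,3,4}→1  {3,4,6}→3  {4,5,6}→3
  4 left: {0,2,3,4}→1  {1,4,5,6}→4  {2,3,4,6}→4  {3,4,5,6}→6
  5 left: {0,2,3,4,6}→5  {1,3,4,5,6}→10  {2,3,4,5,6}→10
  placing 0:h first → 20 extensions
  placing 1:k first → 15 extensions
total linear extensions = 35

35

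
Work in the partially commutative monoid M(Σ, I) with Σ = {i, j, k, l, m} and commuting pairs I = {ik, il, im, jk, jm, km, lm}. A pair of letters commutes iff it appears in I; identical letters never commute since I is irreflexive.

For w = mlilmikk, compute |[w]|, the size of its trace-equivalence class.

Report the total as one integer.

420

piece 0:m — minimal
piece 1:l — minimal
piece 2:i — minimal
piece 3:l rests on {1:l}
piece 4:m rests on {0:m}
piece 5:i rests on {2:i}
piece 6:k rests on {3:l}
piece 7:k rests on {6:k}
minimal pieces: {0:m, 1:l, 2:i}
ways to finish when only these pieces remain (= sum over removing one remaining piece with nothing left below it):
  1 left: {4}→1  {5}→1  {7}→1
  2 left: {0,4}→1  {2,5}→1  {4,5}→2  {4,7}→2  {5,7}→2  {6,7}→1
  3 left: {0,4,5}→3  {0,4,7}→3  {2,4,5}→3  {2,5,7}→3  {3,6,7}→1  {4,5,7}→6  {4,6,7}→3  {5,6,7}→3
  4 left: {0,2,4,5}→6  {0,4,5,7}→12  {0,4,6,7}→6  {1,3,6,7}→1  {2,4,5,7}→12  {2,5,6,7}→6  {3,4,6,7}→4  {3,5,6,7}→4  {4,5,6,7}→12
  5 left: {0,2,4,5,7}→30  {0,3,4,6,7}→10  {0,4,5,6,7}→30  {1,3,4,6,7}→5  {1,3,5,6,7}→5  {2,3,5,6,7}→10  {2,4,5,6,7}→30  {3,4,5,6,7}→20
  6 left: {0,1,3,4,6,7}→15  {0,2,4,5,6,7}→90  {0,3,4,5,6,7}→60  {1,2,3,5,6,7}→15  {1,3,4,5,6,7}→30  {2,3,4,5,6,7}→60
  placing 0:m first → 105 extensions
  placing 1:l first → 210 extensions
  placing 2:i first → 105 extensions
total linear extensions = 420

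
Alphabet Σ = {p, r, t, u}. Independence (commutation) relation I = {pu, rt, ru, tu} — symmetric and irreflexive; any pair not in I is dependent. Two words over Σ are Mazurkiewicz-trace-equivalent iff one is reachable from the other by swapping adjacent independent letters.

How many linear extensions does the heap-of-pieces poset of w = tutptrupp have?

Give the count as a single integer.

0(t) covers ∅
1(u) covers ∅
2(t) covers 0:t
3(p) covers 2:t
4(t) covers 3:p
5(r) covers 3:p
6(u) covers 1:u
7(p) covers 4:t, 5:r
8(p) covers 7:p
floor of heap: 0:t, 1:u
completions by unplaced set U, small U first (add the entries for U minus each lowest piece of U):
  |U|=1: {6}:1  {8}:1
  |U|=2: {1,6}:1  {6,8}:2  {7,8}:1
  |U|=3: {1,6,8}:3  {4,7,8}:1  {5,7,8}:1  {6,7,8}:3
  |U|=4: {1,6,7,8}:6  {4,5,7,8}:2  {4,6,7,8}:4  {5,6,7,8}:4
  |U|=5: {1,4,6,7,8}:10  {1,5,6,7,8}:10  {3,4,5,7,8}:2  {4,5,6,7,8}:10
  |U|=6: {1,4,5,6,7,8}:30  {2,3,4,5,7,8}:2  {3,4,5,6,7,8}:12
  |U|=7: {0,2,3,4,5,7,8}:2  {1,3,4,5,6,7,8}:42  {2,3,4,5,6,7,8}:14
  start at 0(t): 56
  start at 1(u): 16
sum over floor = 72

72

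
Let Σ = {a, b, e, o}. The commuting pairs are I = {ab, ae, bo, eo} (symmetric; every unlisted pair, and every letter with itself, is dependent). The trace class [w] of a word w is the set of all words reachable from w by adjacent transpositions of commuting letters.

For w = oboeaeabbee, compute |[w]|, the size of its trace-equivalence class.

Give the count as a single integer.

piece 0:o — minimal
piece 1:b — minimal
piece 2:o rests on {0:o}
piece 3:e rests on {1:b}
piece 4:a rests on {2:o}
piece 5:e rests on {3:e}
piece 6:a rests on {4:a}
piece 7:b rests on {5:e}
piece 8:b rests on {7:b}
piece 9:e rests on {8:b}
piece 10:e rests on {9:e}
minimal pieces: {0:o, 1:b}
ways to finish when only these pieces remain (= sum over removing one remaining piece with nothing left below it):
  1 left: {6}→1  {10}→1
  2 left: {4,6}→1  {6,10}→2  {9,10}→1
  3 left: {2,4,6}→1  {4,6,10}→3  {6,9,10}→3  {8,9,10}→1
  4 left: {0,2,4,6}→1  {2,4,6,10}→4  {4,6,9,10}→6  {6,8,9,10}→4  {7,8,9,10}→1
  5 left: {0,2,4,6,10}→5  {2,4,6,9,10}→10  {4,6,8,9,10}→10  {5,7,8,9,10}→1  {6,7,8,9,10}→5
  6 left: {0,2,4,6,9,10}→15  {2,4,6,8,9,10}→20  {3,5,7,8,9,10}→1  {4,6,7,8,9,10}→15  {5,6,7,8,9,10}→6
  7 left: {0,2,4,6,8,9,10}→35  {1,3,5,7,8,9,10}→1  {2,4,6,7,8,9,10}→35  {3,5,6,7,8,9,10}→7  {4,5,6,7,8,9,10}→21
  8 left: {0,2,4,6,7,8,9,10}→70  {1,3,5,6,7,8,9,10}→8  {2,4,5,6,7,8,9,10}→56  {3,4,5,6,7,8,9,10}→28
  9 left: {0,2,4,5,6,7,8,9,10}→126  {1,3,4,5,6,7,8,9,10}→36  {2,3,4,5,6,7,8,9,10}→84
  placing 0:o first → 120 extensions
  placing 1:b first → 210 extensions
total linear extensions = 330

330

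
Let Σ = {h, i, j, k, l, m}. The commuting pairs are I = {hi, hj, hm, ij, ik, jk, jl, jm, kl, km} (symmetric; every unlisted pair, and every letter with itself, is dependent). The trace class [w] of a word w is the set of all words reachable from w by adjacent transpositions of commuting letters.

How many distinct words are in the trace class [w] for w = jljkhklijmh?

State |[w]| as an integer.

drop 0:j onto floor
drop 1:l onto floor
drop 2:j onto {0:j}
drop 3:k onto floor
drop 4:h onto {1:l, 3:k}
drop 5:k onto {4:h}
drop 6:l onto {4:h}
drop 7:i onto {6:l}
drop 8:j onto {2:j}
drop 9:m onto {7:i}
drop 10:h onto {5:k, 6:l}
ground layer = {0:j, 1:l, 3:k}
drop-orders for the pieces not yet dropped (sum over which currently-grounded one goes next):
  1 to go: {8} 1  {9} 1  {10} 1
  2 to go: {2,8} 1  {5,10} 1  {7,9} 1  {8,9} 2  {8,10} 2  {9,10} 2
  3 to go: {0,2,8} 1  {2,8,9} 3  {2,8,10} 3  {5,8,10} 3  {5,9,10} 3  {7,8,9} 3  {7,9,10} 3  {8,9,10} 6
  4 to go: {0,2,8,9} 4  {0,2,8,10} 4  {2,5,8,10} 6  {2,7,8,9} 6  {2,8,9,10} 12  {5,7,9,10} 6  {5,8,9,10} 12  {6,7,9,10} 3  {7,8,9,10} 12
  5 to go: {0,2,5,8,10} 10  {0,2,7,8,9} 10  {0,2,8,9,10} 20  {2,5,8,9,10} 30  {2,7,8,9,10} 30  {5,6,7,9,10} 9  {5,7,8,9,10} 30  {6,7,8,9,10} 15
  6 to go: {0,2,5,8,9,10} 60  {0,2,7,8,9,10} 60  {2,5,7,8,9,10} 90  {2,6,7,8,9,10} 45  {4,5,6,7,9,10} 9  {5,6,7,8,9,10} 54
  7 to go: {0,2,5,7,8,9,10} 210  {0,2,6,7,8,9,10} 105  {1,4,5,6,7,9,10} 9  {2,5,6,7,8,9,10} 189  {3,4,5,6,7,9,10} 9  {4,5,6,7,8,9,10} 63
  8 to go: {0,2,5,6,7,8,9,10} 504  {1,3,4,5,6,7,9,10} 18  {1,4,5,6,7,8,9,10} 72  {2,4,5,6,7,8,9,10} 252  {3,4,5,6,7,8,9,10} 72
  9 to go: {0,2,4,5,6,7,8,9,10} 756  {1,2,4,5,6,7,8,9,10} 324  {1,3,4,5,6,7,8,9,10} 162  {2,3,4,5,6,7,8,9,10} 324
  if 0:j drops first: 810 orders
  if 1:l drops first: 1080 orders
  if 3:k drops first: 1080 orders
heap linearizations: 2970

2970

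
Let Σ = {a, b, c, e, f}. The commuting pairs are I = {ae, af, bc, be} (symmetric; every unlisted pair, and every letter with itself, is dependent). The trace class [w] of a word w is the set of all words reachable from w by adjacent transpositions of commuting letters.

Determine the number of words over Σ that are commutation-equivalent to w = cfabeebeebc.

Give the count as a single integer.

181

piece 0:c — minimal
piece 1:f rests on {0:c}
piece 2:a rests on {0:c}
piece 3:b rests on {1:f, 2:a}
piece 4:e rests on {1:f}
piece 5:e rests on {4:e}
piece 6:b rests on {3:b}
piece 7:e rests on {5:e}
piece 8:e rests on {7:e}
piece 9:b rests on {6:b}
piece 10:c rests on {2:a, 8:e}
minimal pieces: {0:c}
ways to finish when only these pieces remain (= sum over removing one remaining piece with nothing left below it):
  1 left: {9}→1  {10}→1
  2 left: {6,9}→1  {8,10}→1  {9,10}→2
  3 left: {3,6,9}→1  {6,9,10}→3  {7,8,10}→1  {8,9,10}→3
  4 left: {3,6,9,10}→4  {5,7,8,10}→1  {6,8,9,10}→6  {7,8,9,10}→4
  5 left: {2,3,6,9,10}→4  {3,6,8,9,10}→10  {4,5,7,8,10}→1  {5,7,8,9,10}→5  {6,7,8,9,10}→10
  6 left: {2,3,6,8,9,10}→14  {3,6,7,8,9,10}→20  {4,5,7,8,9,10}→6  {5,6,7,8,9,10}→15
  7 left: {2,3,6,7,8,9,10}→34  {3,5,6,7,8,9,10}→35  {4,5,6,7,8,9,10}→21
  8 left: {2,3,5,6,7,8,9,10}→69  {3,4,5,6,7,8,9,10}→56
  9 left: {1,3,4,5,6,7,8,9,10}→56  {2,3,4,5,6,7,8,9,10}→125
  placing 0:c first → 181 extensions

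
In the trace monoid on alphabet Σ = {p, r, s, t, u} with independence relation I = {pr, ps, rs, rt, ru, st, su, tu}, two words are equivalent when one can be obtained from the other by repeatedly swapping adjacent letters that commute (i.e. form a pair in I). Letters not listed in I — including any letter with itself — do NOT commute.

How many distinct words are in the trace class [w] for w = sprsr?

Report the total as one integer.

30

piece 0:s — minimal
piece 1:p — minimal
piece 2:r — minimal
piece 3:s rests on {0:s}
piece 4:r rests on {2:r}
minimal pieces: {0:s, 1:p, 2:r}
ways to finish when only these pieces remain (= sum over removing one remaining piece with nothing left below it):
  1 left: {1}→1  {3}→1  {4}→1
  2 left: {0,3}→1  {1,3}→2  {1,4}→2  {2,4}→1  {3,4}→2
  3 left: {0,1,3}→3  {0,3,4}→3  {1,2,4}→3  {1,3,4}→6  {2,3,4}→3
  placing 0:s first → 12 extensions
  placing 1:p first → 6 extensions
  placing 2:r first → 12 extensions
total linear extensions = 30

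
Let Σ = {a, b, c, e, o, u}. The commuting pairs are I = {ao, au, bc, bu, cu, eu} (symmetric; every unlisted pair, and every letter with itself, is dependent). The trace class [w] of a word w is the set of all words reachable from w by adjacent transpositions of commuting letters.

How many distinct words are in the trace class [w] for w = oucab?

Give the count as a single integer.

piece 0:o — minimal
piece 1:u rests on {0:o}
piece 2:c rests on {0:o}
piece 3:a rests on {2:c}
piece 4:b rests on {3:a}
minimal pieces: {0:o}
ways to finish when only these pieces remain (= sum over removing one remaining piece with nothing left below it):
  1 left: {1}→1  {4}→1
  2 left: {1,4}→2  {3,4}→1
  3 left: {1,3,4}→3  {2,3,4}→1
  placing 0:o first → 4 extensions

4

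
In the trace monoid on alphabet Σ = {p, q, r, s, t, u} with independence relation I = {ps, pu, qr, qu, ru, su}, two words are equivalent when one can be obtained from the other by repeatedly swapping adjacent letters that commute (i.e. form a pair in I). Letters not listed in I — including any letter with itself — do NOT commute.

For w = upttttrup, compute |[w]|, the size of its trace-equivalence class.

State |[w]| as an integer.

6

0(u) covers ∅
1(p) covers ∅
2(t) covers 0:u, 1:p
3(t) covers 2:t
4(t) covers 3:t
5(t) covers 4:t
6(r) covers 5:t
7(u) covers 5:t
8(p) covers 6:r
floor of heap: 0:u, 1:p
completions by unplaced set U, small U first (add the entries for U minus each lowest piece of U):
  |U|=1: {7}:1  {8}:1
  |U|=2: {6,8}:1  {7,8}:2
  |U|=3: {6,7,8}:3
  |U|=4: {5,6,7,8}:3
  |U|=5: {4,5,6,7,8}:3
  |U|=6: {3,4,5,6,7,8}:3
  |U|=7: {2,3,4,5,6,7,8}:3
  start at 0(u): 3
  start at 1(p): 3
sum over floor = 6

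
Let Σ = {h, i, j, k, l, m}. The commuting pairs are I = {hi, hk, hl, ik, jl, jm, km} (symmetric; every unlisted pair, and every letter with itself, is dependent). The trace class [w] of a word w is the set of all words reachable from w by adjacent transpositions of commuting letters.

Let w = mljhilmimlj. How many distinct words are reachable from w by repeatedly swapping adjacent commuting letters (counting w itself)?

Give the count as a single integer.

drop 0:m onto floor
drop 1:l onto {0:m}
drop 2:j onto floor
drop 3:h onto {0:m, 2:j}
drop 4:i onto {1:l, 2:j}
drop 5:l onto {4:i}
drop 6:m onto {3:h, 5:l}
drop 7:i onto {6:m}
drop 8:m onto {7:i}
drop 9:l onto {8:m}
drop 10:j onto {7:i}
ground layer = {0:m, 2:j}
drop-orders for the pieces not yet dropped (sum over which currently-grounded one goes next):
  1 to go: {9} 1  {10} 1
  2 to go: {8,9} 1  {9,10} 2
  3 to go: {8,9,10} 3
  4 to go: {7,8,9,10} 3
  5 to go: {6,7,8,9,10} 3
  6 to go: {3,6,7,8,9,10} 3  {5,6,7,8,9,10} 3
  7 to go: {3,5,6,7,8,9,10} 6  {4,5,6,7,8,9,10} 3
  8 to go: {1,4,5,6,7,8,9,10} 3  {3,4,5,6,7,8,9,10} 9
  9 to go: {1,3,4,5,6,7,8,9,10} 12  {2,3,4,5,6,7,8,9,10} 9
  if 0:m drops first: 21 orders
  if 2:j drops first: 12 orders
heap linearizations: 33

33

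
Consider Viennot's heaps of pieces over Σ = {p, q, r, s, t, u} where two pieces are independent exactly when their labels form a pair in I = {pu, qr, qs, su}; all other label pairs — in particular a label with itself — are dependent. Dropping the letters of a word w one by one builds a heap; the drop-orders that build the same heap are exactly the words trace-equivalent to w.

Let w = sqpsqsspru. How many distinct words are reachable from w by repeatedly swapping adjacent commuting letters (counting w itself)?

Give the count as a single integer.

8

0(s) covers ∅
1(q) covers ∅
2(p) covers 0:s, 1:q
3(s) covers 2:p
4(q) covers 2:p
5(s) covers 3:s
6(s) covers 5:s
7(p) covers 4:q, 6:s
8(r) covers 7:p
9(u) covers 8:r
floor of heap: 0:s, 1:q
completions by unplaced set U, small U first (add the entries for U minus each lowest piece of U):
  |U|=1: {9}:1
  |U|=2: {8,9}:1
  |U|=3: {7,8,9}:1
  |U|=4: {4,7,8,9}:1  {6,7,8,9}:1
  |U|=5: {4,6,7,8,9}:2  {5,6,7,8,9}:1
  |U|=6: {3,5,6,7,8,9}:1  {4,5,6,7,8,9}:3
  |U|=7: {3,4,5,6,7,8,9}:4
  |U|=8: {2,3,4,5,6,7,8,9}:4
  start at 0(s): 4
  start at 1(q): 4
sum over floor = 8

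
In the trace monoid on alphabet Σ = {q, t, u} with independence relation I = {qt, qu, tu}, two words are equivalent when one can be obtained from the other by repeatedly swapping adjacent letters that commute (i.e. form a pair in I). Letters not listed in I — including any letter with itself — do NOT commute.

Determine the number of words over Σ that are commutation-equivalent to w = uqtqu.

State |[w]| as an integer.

30

drop 0:u onto floor
drop 1:q onto floor
drop 2:t onto floor
drop 3:q onto {1:q}
drop 4:u onto {0:u}
ground layer = {0:u, 1:q, 2:t}
drop-orders for the pieces not yet dropped (sum over which currently-grounded one goes next):
  1 to go: {2} 1  {3} 1  {4} 1
  2 to go: {0,4} 1  {1,3} 1  {2,3} 2  {2,4} 2  {3,4} 2
  3 to go: {0,2,4} 3  {0,3,4} 3  {1,2,3} 3  {1,3,4} 3  {2,3,4} 6
  if 0:u drops first: 12 orders
  if 1:q drops first: 12 orders
  if 2:t drops first: 6 orders
heap linearizations: 30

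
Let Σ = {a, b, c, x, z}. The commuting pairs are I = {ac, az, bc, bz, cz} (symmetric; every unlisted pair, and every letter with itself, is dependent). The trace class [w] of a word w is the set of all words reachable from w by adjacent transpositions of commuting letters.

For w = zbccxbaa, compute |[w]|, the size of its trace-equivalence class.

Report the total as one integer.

12

piece 0:z — minimal
piece 1:b — minimal
piece 2:c — minimal
piece 3:c rests on {2:c}
piece 4:x rests on {0:z, 1:b, 3:c}
piece 5:b rests on {4:x}
piece 6:a rests on {5:b}
piece 7:a rests on {6:a}
minimal pieces: {0:z, 1:b, 2:c}
ways to finish when only these pieces remain (= sum over removing one remaining piece with nothing left below it):
  1 left: {7}→1
  2 left: {6,7}→1
  3 left: {5,6,7}→1
  4 left: {4,5,6,7}→1
  5 left: {0,4,5,6,7}→1  {1,4,5,6,7}→1  {3,4,5,6,7}→1
  6 left: {0,1,4,5,6,7}→2  {0,3,4,5,6,7}→2  {1,3,4,5,6,7}→2  {2,3,4,5,6,7}→1
  placing 0:z first → 3 extensions
  placing 1:b first → 3 extensions
  placing 2:c first → 6 extensions
total linear extensions = 12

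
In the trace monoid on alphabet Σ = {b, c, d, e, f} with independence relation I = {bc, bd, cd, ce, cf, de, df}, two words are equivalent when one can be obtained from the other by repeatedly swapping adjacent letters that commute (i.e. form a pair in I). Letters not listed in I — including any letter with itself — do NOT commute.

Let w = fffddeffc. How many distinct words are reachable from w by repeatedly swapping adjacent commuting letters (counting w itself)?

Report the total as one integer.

#0=f has no predecessor
#1=f depends on [0:f]
#2=f depends on [1:f]
#3=d has no predecessor
#4=d depends on [3:d]
#5=e depends on [2:f]
#6=f depends on [5:e]
#7=f depends on [6:f]
#8=c has no predecessor
sources: [0:f, 3:d, 8:c]
N(rest) = Σ N(rest − s) over sources s of rest; N(one piece) = 1:
  size 1 → [4]=1  [7]=1  [8]=1
  size 2 → [3,4]=1  [4,7]=2  [4,8]=2  [6,7]=1  [7,8]=2
  size 3 → [3,4,7]=3  [3,4,8]=3  [4,6,7]=3  [4,7,8]=6  [5,6,7]=1  [6,7,8]=3
  size 4 → [2,5,6,7]=1  [3,4,6,7]=6  [3,4,7,8]=12  [4,5,6,7]=4  [4,6,7,8]=12  [5,6,7,8]=4
  size 5 → [1,2,5,6,7]=1  [2,4,5,6,7]=5  [2,5,6,7,8]=5  [3,4,5,6,7]=10  [3,4,6,7,8]=30  [4,5,6,7,8]=20
  size 6 → [0,1,2,5,6,7]=1  [1,2,4,5,6,7]=6  [1,2,5,6,7,8]=6  [2,3,4,5,6,7]=15  [2,4,5,6,7,8]=30  [3,4,5,6,7,8]=60
  size 7 → [0,1,2,4,5,6,7]=7  [0,1,2,5,6,7,8]=7  [1,2,3,4,5,6,7]=21  [1,2,4,5,6,7,8]=42  [2,3,4,5,6,7,8]=105
  first=0(f) contributes 168
  first=3(d) contributes 56
  first=8(c) contributes 28
|[w]| = 252

252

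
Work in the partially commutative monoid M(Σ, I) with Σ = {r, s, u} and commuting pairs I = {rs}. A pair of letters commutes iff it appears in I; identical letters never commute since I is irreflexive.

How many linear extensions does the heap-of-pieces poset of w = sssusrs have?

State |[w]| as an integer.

3

drop 0:s onto floor
drop 1:s onto {0:s}
drop 2:s onto {1:s}
drop 3:u onto {2:s}
drop 4:s onto {3:u}
drop 5:r onto {3:u}
drop 6:s onto {4:s}
ground layer = {0:s}
drop-orders for the pieces not yet dropped (sum over which currently-grounded one goes next):
  1 to go: {5} 1  {6} 1
  2 to go: {4,6} 1  {5,6} 2
  3 to go: {4,5,6} 3
  4 to go: {3,4,5,6} 3
  5 to go: {2,3,4,5,6} 3
  if 0:s drops first: 3 orders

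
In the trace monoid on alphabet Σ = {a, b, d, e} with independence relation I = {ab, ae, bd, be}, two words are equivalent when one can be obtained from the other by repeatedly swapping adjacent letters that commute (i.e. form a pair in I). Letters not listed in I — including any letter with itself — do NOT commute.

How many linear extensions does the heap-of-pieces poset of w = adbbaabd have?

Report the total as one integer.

piece 0:a — minimal
piece 1:d rests on {0:a}
piece 2:b — minimal
piece 3:b rests on {2:b}
piece 4:a rests on {1:d}
piece 5:a rests on {4:a}
piece 6:b rests on {3:b}
piece 7:d rests on {5:a}
minimal pieces: {0:a, 2:b}
ways to finish when only these pieces remain (= sum over removing one remaining piece with nothing left below it):
  1 left: {6}→1  {7}→1
  2 left: {3,6}→1  {5,7}→1  {6,7}→2
  3 left: {2,3,6}→1  {3,6,7}→3  {4,5,7}→1  {5,6,7}→3
  4 left: {1,4,5,7}→1  {2,3,6,7}→4  {3,5,6,7}→6  {4,5,6,7}→4
  5 left: {0,1,4,5,7}→1  {1,4,5,6,7}→5  {2,3,5,6,7}→10  {3,4,5,6,7}→10
  6 left: {0,1,4,5,6,7}→6  {1,3,4,5,6,7}→15  {2,3,4,5,6,7}→20
  placing 0:a first → 35 extensions
  placing 2:b first → 21 extensions
total linear extensions = 56

56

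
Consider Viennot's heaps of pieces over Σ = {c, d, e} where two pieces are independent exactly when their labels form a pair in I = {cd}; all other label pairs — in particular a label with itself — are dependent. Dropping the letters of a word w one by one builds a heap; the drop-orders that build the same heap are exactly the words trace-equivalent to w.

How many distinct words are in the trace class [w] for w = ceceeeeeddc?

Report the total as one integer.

3

drop 0:c onto floor
drop 1:e onto {0:c}
drop 2:c onto {1:e}
drop 3:e onto {2:c}
drop 4:e onto {3:e}
drop 5:e onto {4:e}
drop 6:e onto {5:e}
drop 7:e onto {6:e}
drop 8:d onto {7:e}
drop 9:d onto {8:d}
drop 10:c onto {7:e}
ground layer = {0:c}
drop-orders for the pieces not yet dropped (sum over which currently-grounded one goes next):
  1 to go: {9} 1  {10} 1
  2 to go: {8,9} 1  {9,10} 2
  3 to go: {8,9,10} 3
  4 to go: {7,8,9,10} 3
  5 to go: {6,7,8,9,10} 3
  6 to go: {5,6,7,8,9,10} 3
  7 to go: {4,5,6,7,8,9,10} 3
  8 to go: {3,4,5,6,7,8,9,10} 3
  9 to go: {2,3,4,5,6,7,8,9,10} 3
  if 0:c drops first: 3 orders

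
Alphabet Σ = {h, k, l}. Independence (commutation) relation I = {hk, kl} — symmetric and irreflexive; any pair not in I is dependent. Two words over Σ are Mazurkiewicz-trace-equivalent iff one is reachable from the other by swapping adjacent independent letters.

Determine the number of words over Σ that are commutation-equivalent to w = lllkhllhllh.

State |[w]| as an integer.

0(l) covers ∅
1(l) covers 0:l
2(l) covers 1:l
3(k) covers ∅
4(h) covers 2:l
5(l) covers 4:h
6(l) covers 5:l
7(h) covers 6:l
8(l) covers 7:h
9(l) covers 8:l
10(h) covers 9:l
floor of heap: 0:l, 3:k
completions by unplaced set U, small U first (add the entries for U minus each lowest piece of U):
  |U|=1: {3}:1  {10}:1
  |U|=2: {3,10}:2  {9,10}:1
  |U|=3: {3,9,10}:3  {8,9,10}:1
  |U|=4: {3,8,9,10}:4  {7,8,9,10}:1
  |U|=5: {3,7,8,9,10}:5  {6,7,8,9,10}:1
  |U|=6: {3,6,7,8,9,10}:6  {5,6,7,8,9,10}:1
  |U|=7: {3,5,6,7,8,9,10}:7  {4,5,6,7,8,9,10}:1
  |U|=8: {2,4,5,6,7,8,9,10}:1  {3,4,5,6,7,8,9,10}:8
  |U|=9: {1,2,4,5,6,7,8,9,10}:1  {2,3,4,5,6,7,8,9,10}:9
  start at 0(l): 10
  start at 3(k): 1
sum over floor = 11

11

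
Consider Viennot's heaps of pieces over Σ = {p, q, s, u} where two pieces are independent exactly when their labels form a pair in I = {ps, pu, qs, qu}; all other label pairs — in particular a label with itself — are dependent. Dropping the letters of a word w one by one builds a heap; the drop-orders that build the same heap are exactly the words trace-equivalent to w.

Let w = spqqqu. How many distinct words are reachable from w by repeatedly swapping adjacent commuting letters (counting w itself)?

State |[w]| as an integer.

15

#0=s has no predecessor
#1=p has no predecessor
#2=q depends on [1:p]
#3=q depends on [2:q]
#4=q depends on [3:q]
#5=u depends on [0:s]
sources: [0:s, 1:p]
N(rest) = Σ N(rest − s) over sources s of rest; N(one piece) = 1:
  size 1 → [4]=1  [5]=1
  size 2 → [0,5]=1  [3,4]=1  [4,5]=2
  size 3 → [0,4,5]=3  [2,3,4]=1  [3,4,5]=3
  size 4 → [0,3,4,5]=6  [1,2,3,4]=1  [2,3,4,5]=4
  first=0(s) contributes 5
  first=1(p) contributes 10
|[w]| = 15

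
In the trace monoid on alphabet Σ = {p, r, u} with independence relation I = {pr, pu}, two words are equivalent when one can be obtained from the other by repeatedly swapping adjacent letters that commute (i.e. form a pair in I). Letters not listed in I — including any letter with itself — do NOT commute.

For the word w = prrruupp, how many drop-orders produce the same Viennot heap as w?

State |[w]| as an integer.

piece 0:p — minimal
piece 1:r — minimal
piece 2:r rests on {1:r}
piece 3:r rests on {2:r}
piece 4:u rests on {3:r}
piece 5:u rests on {4:u}
piece 6:p rests on {0:p}
piece 7:p rests on {6:p}
minimal pieces: {0:p, 1:r}
ways to finish when only these pieces remain (= sum over removing one remaining piece with nothing left below it):
  1 left: {5}→1  {7}→1
  2 left: {4,5}→1  {5,7}→2  {6,7}→1
  3 left: {0,6,7}→1  {3,4,5}→1  {4,5,7}→3  {5,6,7}→3
  4 left: {0,5,6,7}→4  {2,3,4,5}→1  {3,4,5,7}→4  {4,5,6,7}→6
  5 left: {0,4,5,6,7}→10  {1,2,3,4,5}→1  {2,3,4,5,7}→5  {3,4,5,6,7}→10
  6 left: {0,3,4,5,6,7}→20  {1,2,3,4,5,7}→6  {2,3,4,5,6,7}→15
  placing 0:p first → 21 extensions
  placing 1:r first → 35 extensions
total linear extensions = 56

56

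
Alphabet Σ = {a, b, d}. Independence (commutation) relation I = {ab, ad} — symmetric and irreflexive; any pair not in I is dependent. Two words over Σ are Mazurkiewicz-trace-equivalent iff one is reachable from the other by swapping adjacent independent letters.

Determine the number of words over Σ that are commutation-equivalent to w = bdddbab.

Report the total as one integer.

7

drop 0:b onto floor
drop 1:d onto {0:b}
drop 2:d onto {1:d}
drop 3:d onto {2:d}
drop 4:b onto {3:d}
drop 5:a onto floor
drop 6:b onto {4:b}
ground layer = {0:b, 5:a}
drop-orders for the pieces not yet dropped (sum over which currently-grounded one goes next):
  1 to go: {5} 1  {6} 1
  2 to go: {4,6} 1  {5,6} 2
  3 to go: {3,4,6} 1  {4,5,6} 3
  4 to go: {2,3,4,6} 1  {3,4,5,6} 4
  5 to go: {1,2,3,4,6} 1  {2,3,4,5,6} 5
  if 0:b drops first: 6 orders
  if 5:a drops first: 1 orders
heap linearizations: 7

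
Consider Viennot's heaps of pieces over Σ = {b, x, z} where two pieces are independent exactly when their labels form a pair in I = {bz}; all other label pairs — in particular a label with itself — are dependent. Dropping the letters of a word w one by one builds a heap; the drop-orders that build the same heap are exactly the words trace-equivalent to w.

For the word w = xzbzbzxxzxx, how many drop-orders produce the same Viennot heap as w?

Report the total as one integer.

10

0(x) covers ∅
1(z) covers 0:x
2(b) covers 0:x
3(z) covers 1:z
4(b) covers 2:b
5(z) covers 3:z
6(x) covers 4:b, 5:z
7(x) covers 6:x
8(z) covers 7:x
9(x) covers 8:z
10(x) covers 9:x
floor of heap: 0:x
completions by unplaced set U, small U first (add the entries for U minus each lowest piece of U):
  |U|=1: {10}:1
  |U|=2: {9,10}:1
  |U|=3: {8,9,10}:1
  |U|=4: {7,8,9,10}:1
  |U|=5: {6,7,8,9,10}:1
  |U|=6: {4,6,7,8,9,10}:1  {5,6,7,8,9,10}:1
  |U|=7: {2,4,6,7,8,9,10}:1  {3,5,6,7,8,9,10}:1  {4,5,6,7,8,9,10}:2
  |U|=8: {1,3,5,6,7,8,9,10}:1  {2,4,5,6,7,8,9,10}:3  {3,4,5,6,7,8,9,10}:3
  |U|=9: {1,3,4,5,6,7,8,9,10}:4  {2,3,4,5,6,7,8,9,10}:6
  start at 0(x): 10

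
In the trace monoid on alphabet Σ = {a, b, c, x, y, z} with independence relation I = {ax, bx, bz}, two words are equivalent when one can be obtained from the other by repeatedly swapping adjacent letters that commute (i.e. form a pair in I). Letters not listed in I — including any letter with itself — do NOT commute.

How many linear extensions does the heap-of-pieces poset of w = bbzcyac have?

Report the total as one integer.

3

#0=b has no predecessor
#1=b depends on [0:b]
#2=z has no predecessor
#3=c depends on [1:b, 2:z]
#4=y depends on [3:c]
#5=a depends on [4:y]
#6=c depends on [5:a]
sources: [0:b, 2:z]
N(rest) = Σ N(rest − s) over sources s of rest; N(one piece) = 1:
  size 1 → [6]=1
  size 2 → [5,6]=1
  size 3 → [4,5,6]=1
  size 4 → [3,4,5,6]=1
  size 5 → [1,3,4,5,6]=1  [2,3,4,5,6]=1
  first=0(b) contributes 2
  first=2(z) contributes 1
|[w]| = 3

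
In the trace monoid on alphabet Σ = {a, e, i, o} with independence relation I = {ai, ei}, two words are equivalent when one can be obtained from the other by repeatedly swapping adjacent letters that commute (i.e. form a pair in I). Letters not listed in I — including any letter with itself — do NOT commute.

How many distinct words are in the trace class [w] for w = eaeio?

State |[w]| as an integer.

4

piece 0:e — minimal
piece 1:a rests on {0:e}
piece 2:e rests on {1:a}
piece 3:i — minimal
piece 4:o rests on {2:e, 3:i}
minimal pieces: {0:e, 3:i}
ways to finish when only these pieces remain (= sum over removing one remaining piece with nothing left below it):
  1 left: {4}→1
  2 left: {2,4}→1  {3,4}→1
  3 left: {1,2,4}→1  {2,3,4}→2
  placing 0:e first → 3 extensions
  placing 3:i first → 1 extensions
total linear extensions = 4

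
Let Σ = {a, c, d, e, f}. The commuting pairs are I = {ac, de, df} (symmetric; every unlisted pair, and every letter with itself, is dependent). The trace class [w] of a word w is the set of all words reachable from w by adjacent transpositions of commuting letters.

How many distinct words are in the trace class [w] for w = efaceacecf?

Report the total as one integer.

4

drop 0:e onto floor
drop 1:f onto {0:e}
drop 2:a onto {1:f}
drop 3:c onto {1:f}
drop 4:e onto {2:a, 3:c}
drop 5:a onto {4:e}
drop 6:c onto {4:e}
drop 7:e onto {5:a, 6:c}
drop 8:c onto {7:e}
drop 9:f onto {8:c}
ground layer = {0:e}
drop-orders for the pieces not yet dropped (sum over which currently-grounded one goes next):
  1 to go: {9} 1
  2 to go: {8,9} 1
  3 to go: {7,8,9} 1
  4 to go: {5,7,8,9} 1  {6,7,8,9} 1
  5 to go: {5,6,7,8,9} 2
  6 to go: {4,5,6,7,8,9} 2
  7 to go: {2,4,5,6,7,8,9} 2  {3,4,5,6,7,8,9} 2
  8 to go: {2,3,4,5,6,7,8,9} 4
  if 0:e drops first: 4 orders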